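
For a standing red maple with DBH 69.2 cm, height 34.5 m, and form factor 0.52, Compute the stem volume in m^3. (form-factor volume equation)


Formula: V = pi * (DBH/200)^2 * H * ff
Radius = DBH/200 = 69.2/200 = 0.346 m
Radius^2 = 0.346^2 = 0.119716 m^2
V = pi * 0.119716 * 34.5 * 0.52
V = 6.747 m^3

6.747


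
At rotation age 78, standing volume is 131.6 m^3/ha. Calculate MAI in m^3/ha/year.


Formula: MAI = Total Volume / Stand Age
MAI = 131.6 m^3/ha / 78 years
MAI = 1.69 m^3/ha/year

1.69


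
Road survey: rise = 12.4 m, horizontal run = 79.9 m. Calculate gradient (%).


Formula: Gradient = rise / run * 100
Gradient = 12.4 / 79.9 * 100 = 15.5%

15.5


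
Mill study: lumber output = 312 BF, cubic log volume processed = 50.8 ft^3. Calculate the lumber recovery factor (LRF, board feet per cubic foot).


Formula: LRF = Lumber Output (BF) / Log Input (ft^3)
LRF = 312 BF / 50.8 ft^3
LRF = 6.14 BF/ft^3

6.14


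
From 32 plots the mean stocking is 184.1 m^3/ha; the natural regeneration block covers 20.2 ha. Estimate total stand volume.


Formula: Total Volume = Mean Volume per ha * Total Area
Total Volume = 184.1 m^3/ha * 20.2 ha
Total Volume = 3719 m^3

3719


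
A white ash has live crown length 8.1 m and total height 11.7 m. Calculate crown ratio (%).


Formula: Crown Ratio = (Crown Length / Total Height) * 100
CR = (8.1 m / 11.7 m) * 100
CR = 0.6923 * 100 = 69.2%

69.2


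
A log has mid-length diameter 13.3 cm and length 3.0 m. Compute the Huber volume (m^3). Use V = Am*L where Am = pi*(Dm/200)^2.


Huber: V = Am * L,  Am = pi*(Dm/200)^2
Am = pi*(13.3/200)^2 = 0.013893 m^2
V = 0.013893*3.0 = 0.0417 m^3

0.0417


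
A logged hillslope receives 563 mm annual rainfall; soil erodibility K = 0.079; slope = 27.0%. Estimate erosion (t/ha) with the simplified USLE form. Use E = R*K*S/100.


Formula: E = R * K * S / 100  (simplified USLE)
R * K = 563 * 0.079 = 44.477
E = 44.477 * 27.0 / 100 = 12.01 t/ha

12.01


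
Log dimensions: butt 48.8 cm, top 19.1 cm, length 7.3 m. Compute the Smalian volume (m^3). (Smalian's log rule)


Smalian: V = (A1 + A2)/2 * L,  A = pi*(D/200)^2
A1 = pi*(48.8/200)^2 = 0.187038 m^2
A2 = pi*(19.1/200)^2 = 0.028652 m^2
V = (0.187038+0.028652)/2*7.3 = 0.7873 m^3

0.7873


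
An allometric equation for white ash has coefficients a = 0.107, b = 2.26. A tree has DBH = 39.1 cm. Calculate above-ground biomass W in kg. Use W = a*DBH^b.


Formula: W = a * DBH^b  (allometric power law)
DBH^b = 39.1^2.26 = 3965.6965
W = 0.107 * 3965.6965 = 424.3 kg

424.3


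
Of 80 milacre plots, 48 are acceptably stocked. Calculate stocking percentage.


Formula: Stocking % = stocked plots / total plots * 100
Stocking = 48 / 80 * 100
Stocking = 0.6 * 100 = 60.0%

60.0


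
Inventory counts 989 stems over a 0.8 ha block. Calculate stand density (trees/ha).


Formula: Stand Density = N_trees / Area_ha
Density = 989 trees / 0.8 ha
Density = 1236 trees/ha

1236


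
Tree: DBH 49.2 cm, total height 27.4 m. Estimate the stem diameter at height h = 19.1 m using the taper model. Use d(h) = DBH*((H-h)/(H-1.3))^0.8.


Taper: d(h) = DBH * ((H - h) / (H - 1.3))^0.8
Numerator = H - h = 27.4 - 19.1 = 8.3 m
Denominator = H - 1.3 = 27.4 - 1.3 = 26.1 m
Ratio = 8.3 / 26.1 = 0.31801
d = 49.2 * 0.31801^0.8 = 19.7 cm

19.7


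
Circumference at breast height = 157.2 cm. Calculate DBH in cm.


Formula: DBH = C / pi
DBH = 157.2 / pi
pi = 3.14159...
DBH = 50.0 cm

50.0


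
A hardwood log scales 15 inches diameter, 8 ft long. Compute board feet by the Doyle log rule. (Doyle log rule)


Doyle: BF = (D - 4)^2 * L / 16
Adjusted diameter = 15 - 4 = 11 in
(D-4)^2 = 11^2 = 121
BF = 121 * 8 / 16 = 61 BF

61


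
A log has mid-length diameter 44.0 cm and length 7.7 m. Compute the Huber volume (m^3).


Huber: V = Am * L,  Am = pi*(Dm/200)^2
Am = pi*(44.0/200)^2 = 0.152053 m^2
V = 0.152053*7.7 = 1.1708 m^3

1.1708


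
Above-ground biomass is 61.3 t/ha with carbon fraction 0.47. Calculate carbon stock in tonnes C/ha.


Formula: Carbon Stock = Biomass * Carbon Fraction
C = 61.3 t/ha * 0.47
C = 28.8 t C/ha

28.8


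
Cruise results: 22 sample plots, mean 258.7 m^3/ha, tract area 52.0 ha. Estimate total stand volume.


Formula: Total Volume = Mean Volume per ha * Total Area
Total Volume = 258.7 m^3/ha * 52.0 ha
Total Volume = 13452 m^3

13452


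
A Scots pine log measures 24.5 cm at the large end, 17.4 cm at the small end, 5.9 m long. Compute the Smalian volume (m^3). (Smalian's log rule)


Smalian: V = (A1 + A2)/2 * L,  A = pi*(D/200)^2
A1 = pi*(24.5/200)^2 = 0.047144 m^2
A2 = pi*(17.4/200)^2 = 0.023779 m^2
V = (0.047144+0.023779)/2*5.9 = 0.2092 m^3

0.2092


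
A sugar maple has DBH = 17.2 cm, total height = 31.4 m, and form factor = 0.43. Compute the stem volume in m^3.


Formula: V = pi * (DBH/200)^2 * H * ff
Radius = DBH/200 = 17.2/200 = 0.086 m
Radius^2 = 0.086^2 = 0.007396 m^2
V = pi * 0.007396 * 31.4 * 0.43
V = 0.314 m^3

0.314


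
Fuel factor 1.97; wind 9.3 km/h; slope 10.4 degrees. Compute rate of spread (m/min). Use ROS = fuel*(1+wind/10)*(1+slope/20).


Formula: ROS = fuel * (1 + wind/10) * (1 + slope/20)
Wind factor = 1 + 9.3/10 = 1.93
Slope factor = 1 + 10.4/20 = 1.52
ROS = 1.97 * 1.93 * 1.52 = 5.78 m/min

5.78


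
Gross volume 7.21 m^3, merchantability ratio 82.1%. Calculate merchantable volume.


Formula: MV = V_total * (merchantable_pct / 100)
Merchantable fraction = 82.1% / 100 = 0.821
MV = 7.21 m^3 * 0.821 = 5.919 m^3

5.919


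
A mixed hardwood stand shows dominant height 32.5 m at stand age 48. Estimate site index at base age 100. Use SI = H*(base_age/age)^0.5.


Formula: SI = H_dom * (base_age / age)^0.5
Age ratio = 100 / 48 = 2.08333
sqrt(age_ratio) = 1.44338
SI = 32.5 * 1.44338 = 46.9 m

46.9


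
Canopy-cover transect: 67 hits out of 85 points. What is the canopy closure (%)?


Formula: Canopy closure = covered points / total points * 100
Closure = 67 / 85 * 100
Closure = 0.7882 * 100 = 78.8%

78.8


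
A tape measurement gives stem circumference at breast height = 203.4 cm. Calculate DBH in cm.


Formula: DBH = C / pi
DBH = 203.4 / pi
pi = 3.14159...
DBH = 64.7 cm

64.7


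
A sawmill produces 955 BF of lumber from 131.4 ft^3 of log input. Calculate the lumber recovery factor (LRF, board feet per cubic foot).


Formula: LRF = Lumber Output (BF) / Log Input (ft^3)
LRF = 955 BF / 131.4 ft^3
LRF = 7.27 BF/ft^3

7.27


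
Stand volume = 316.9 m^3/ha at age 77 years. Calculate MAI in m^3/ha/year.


Formula: MAI = Total Volume / Stand Age
MAI = 316.9 m^3/ha / 77 years
MAI = 4.12 m^3/ha/year

4.12


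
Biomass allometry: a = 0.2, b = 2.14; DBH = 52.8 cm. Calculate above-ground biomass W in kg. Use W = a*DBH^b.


Formula: W = a * DBH^b  (allometric power law)
DBH^b = 52.8^2.14 = 4857.766
W = 0.2 * 4857.766 = 971.6 kg

971.6


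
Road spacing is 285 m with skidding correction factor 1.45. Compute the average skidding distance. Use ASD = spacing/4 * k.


Formula: ASD = (spacing / 4) * correction
Uncorrected distance = spacing / 4 = 285 / 4 = 71.25 m
ASD = 71.25 * 1.45 = 103 m

103


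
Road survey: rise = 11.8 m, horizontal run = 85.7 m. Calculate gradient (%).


Formula: Gradient = rise / run * 100
Gradient = 11.8 / 85.7 * 100 = 13.8%

13.8


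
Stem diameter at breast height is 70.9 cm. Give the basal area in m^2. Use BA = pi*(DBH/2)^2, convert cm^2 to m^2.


Formula: BA = pi * (DBH/2)^2 / 10000  (cm^2 to m^2)
Radius = DBH/2 = 70.9/2 = 35.45 cm
BA = pi * 35.45^2 / 10000
   = 3948.0473 cm^2 / 10000
   = 0.3948 m^2

0.3948


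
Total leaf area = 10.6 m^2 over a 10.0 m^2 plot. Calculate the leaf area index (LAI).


Formula: LAI = total leaf area / ground area  (dimensionless)
LAI = 10.6 m^2 / 10.0 m^2
LAI = 1.06

1.06


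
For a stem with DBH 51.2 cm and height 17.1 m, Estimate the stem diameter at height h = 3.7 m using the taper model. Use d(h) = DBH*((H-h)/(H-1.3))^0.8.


Taper: d(h) = DBH * ((H - h) / (H - 1.3))^0.8
Numerator = H - h = 17.1 - 3.7 = 13.4 m
Denominator = H - 1.3 = 17.1 - 1.3 = 15.8 m
Ratio = 13.4 / 15.8 = 0.8481
d = 51.2 * 0.8481^0.8 = 44.9 cm

44.9


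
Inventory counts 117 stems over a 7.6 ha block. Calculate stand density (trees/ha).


Formula: Stand Density = N_trees / Area_ha
Density = 117 trees / 7.6 ha
Density = 15 trees/ha

15


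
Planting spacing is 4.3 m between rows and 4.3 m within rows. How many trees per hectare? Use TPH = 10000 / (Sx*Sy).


Formula: TPH = 10000 m^2/ha / (spacing_x * spacing_y)
Area per tree = 4.3 m * 4.3 m = 18.49 m^2
TPH = 10000 / 18.49 = 541 trees/ha

541


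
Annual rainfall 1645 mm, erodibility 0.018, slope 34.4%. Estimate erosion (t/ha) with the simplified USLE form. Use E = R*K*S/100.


Formula: E = R * K * S / 100  (simplified USLE)
R * K = 1645 * 0.018 = 29.61
E = 29.61 * 34.4 / 100 = 10.19 t/ha

10.19


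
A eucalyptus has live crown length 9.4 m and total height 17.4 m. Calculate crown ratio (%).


Formula: Crown Ratio = (Crown Length / Total Height) * 100
CR = (9.4 m / 17.4 m) * 100
CR = 0.5402 * 100 = 54.0%

54.0


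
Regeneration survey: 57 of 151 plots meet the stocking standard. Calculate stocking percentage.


Formula: Stocking % = stocked plots / total plots * 100
Stocking = 57 / 151 * 100
Stocking = 0.3775 * 100 = 37.7%

37.7


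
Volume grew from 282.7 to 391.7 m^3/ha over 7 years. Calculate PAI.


Formula: PAI = (V_T2 - V_T1) / (T2 - T1)
Volume increment = 391.7 - 282.7 = 109.0 m^3/ha
PAI = 109.0 / 7 = 15.57 m^3/ha/year

15.57


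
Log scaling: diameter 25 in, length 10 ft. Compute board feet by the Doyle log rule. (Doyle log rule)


Doyle: BF = (D - 4)^2 * L / 16
Adjusted diameter = 25 - 4 = 21 in
(D-4)^2 = 21^2 = 441
BF = 441 * 10 / 16 = 276 BF

276


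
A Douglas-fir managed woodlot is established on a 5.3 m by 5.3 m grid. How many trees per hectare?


Formula: TPH = 10000 m^2/ha / (spacing_x * spacing_y)
Area per tree = 5.3 m * 5.3 m = 28.09 m^2
TPH = 10000 / 28.09 = 356 trees/ha

356


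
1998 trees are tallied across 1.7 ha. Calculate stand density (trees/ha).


Formula: Stand Density = N_trees / Area_ha
Density = 1998 trees / 1.7 ha
Density = 1175 trees/ha

1175


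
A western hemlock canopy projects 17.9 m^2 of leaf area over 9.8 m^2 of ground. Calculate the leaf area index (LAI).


Formula: LAI = total leaf area / ground area  (dimensionless)
LAI = 17.9 m^2 / 9.8 m^2
LAI = 1.83

1.83


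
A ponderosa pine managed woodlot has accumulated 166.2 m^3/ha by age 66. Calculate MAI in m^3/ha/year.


Formula: MAI = Total Volume / Stand Age
MAI = 166.2 m^3/ha / 66 years
MAI = 2.52 m^3/ha/year

2.52


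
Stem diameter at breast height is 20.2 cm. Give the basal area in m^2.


Formula: BA = pi * (DBH/2)^2 / 10000  (cm^2 to m^2)
Radius = DBH/2 = 20.2/2 = 10.1 cm
BA = pi * 10.1^2 / 10000
   = 320.4739 cm^2 / 10000
   = 0.032 m^2

0.032


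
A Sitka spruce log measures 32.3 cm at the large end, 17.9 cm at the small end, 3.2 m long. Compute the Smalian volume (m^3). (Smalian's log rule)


Smalian: V = (A1 + A2)/2 * L,  A = pi*(D/200)^2
A1 = pi*(32.3/200)^2 = 0.08194 m^2
A2 = pi*(17.9/200)^2 = 0.025165 m^2
V = (0.08194+0.025165)/2*3.2 = 0.1714 m^3

0.1714


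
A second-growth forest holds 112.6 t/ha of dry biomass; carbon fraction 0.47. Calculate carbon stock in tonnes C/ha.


Formula: Carbon Stock = Biomass * Carbon Fraction
C = 112.6 t/ha * 0.47
C = 52.9 t C/ha

52.9


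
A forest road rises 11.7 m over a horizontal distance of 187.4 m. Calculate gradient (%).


Formula: Gradient = rise / run * 100
Gradient = 11.7 / 187.4 * 100 = 6.2%

6.2


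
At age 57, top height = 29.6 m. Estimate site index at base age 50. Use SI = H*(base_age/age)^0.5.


Formula: SI = H_dom * (base_age / age)^0.5
Age ratio = 50 / 57 = 0.87719
sqrt(age_ratio) = 0.93659
SI = 29.6 * 0.93659 = 27.7 m

27.7


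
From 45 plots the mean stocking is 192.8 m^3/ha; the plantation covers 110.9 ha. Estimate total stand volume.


Formula: Total Volume = Mean Volume per ha * Total Area
Total Volume = 192.8 m^3/ha * 110.9 ha
Total Volume = 21382 m^3

21382


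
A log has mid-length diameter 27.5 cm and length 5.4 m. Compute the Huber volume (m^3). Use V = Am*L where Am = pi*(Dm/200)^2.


Huber: V = Am * L,  Am = pi*(Dm/200)^2
Am = pi*(27.5/200)^2 = 0.059396 m^2
V = 0.059396*5.4 = 0.3207 m^3

0.3207


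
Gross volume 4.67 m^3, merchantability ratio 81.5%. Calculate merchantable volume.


Formula: MV = V_total * (merchantable_pct / 100)
Merchantable fraction = 81.5% / 100 = 0.815
MV = 4.67 m^3 * 0.815 = 3.806 m^3

3.806


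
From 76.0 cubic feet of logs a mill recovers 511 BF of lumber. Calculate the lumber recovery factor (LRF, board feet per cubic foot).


Formula: LRF = Lumber Output (BF) / Log Input (ft^3)
LRF = 511 BF / 76.0 ft^3
LRF = 6.72 BF/ft^3

6.72


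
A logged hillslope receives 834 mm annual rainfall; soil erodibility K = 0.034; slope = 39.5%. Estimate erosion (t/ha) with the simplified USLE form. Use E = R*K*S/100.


Formula: E = R * K * S / 100  (simplified USLE)
R * K = 834 * 0.034 = 28.356
E = 28.356 * 39.5 / 100 = 11.2 t/ha

11.2


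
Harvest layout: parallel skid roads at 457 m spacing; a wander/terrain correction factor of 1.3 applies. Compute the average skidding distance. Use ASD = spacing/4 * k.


Formula: ASD = (spacing / 4) * correction
Uncorrected distance = spacing / 4 = 457 / 4 = 114.25 m
ASD = 114.25 * 1.3 = 149 m

149


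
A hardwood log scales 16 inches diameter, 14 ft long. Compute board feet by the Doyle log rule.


Doyle: BF = (D - 4)^2 * L / 16
Adjusted diameter = 16 - 4 = 12 in
(D-4)^2 = 12^2 = 144
BF = 144 * 14 / 16 = 126 BF

126


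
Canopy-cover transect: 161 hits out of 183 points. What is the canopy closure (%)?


Formula: Canopy closure = covered points / total points * 100
Closure = 161 / 183 * 100
Closure = 0.8798 * 100 = 88.0%

88.0


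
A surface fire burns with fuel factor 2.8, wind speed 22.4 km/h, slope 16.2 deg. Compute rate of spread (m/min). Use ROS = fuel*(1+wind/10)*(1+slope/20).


Formula: ROS = fuel * (1 + wind/10) * (1 + slope/20)
Wind factor = 1 + 22.4/10 = 3.24
Slope factor = 1 + 16.2/20 = 1.81
ROS = 2.8 * 3.24 * 1.81 = 16.42 m/min

16.42


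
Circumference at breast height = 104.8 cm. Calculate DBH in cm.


Formula: DBH = C / pi
DBH = 104.8 / pi
pi = 3.14159...
DBH = 33.4 cm

33.4


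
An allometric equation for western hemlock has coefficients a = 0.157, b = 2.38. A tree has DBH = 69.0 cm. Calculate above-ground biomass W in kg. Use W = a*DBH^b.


Formula: W = a * DBH^b  (allometric power law)
DBH^b = 69.0^2.38 = 23793.6372
W = 0.157 * 23793.6372 = 3735.6 kg

3735.6


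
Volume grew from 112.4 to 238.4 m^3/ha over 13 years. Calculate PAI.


Formula: PAI = (V_T2 - V_T1) / (T2 - T1)
Volume increment = 238.4 - 112.4 = 126.0 m^3/ha
PAI = 126.0 / 13 = 9.69 m^3/ha/year

9.69


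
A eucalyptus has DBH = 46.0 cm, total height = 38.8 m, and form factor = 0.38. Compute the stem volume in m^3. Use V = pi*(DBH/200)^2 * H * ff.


Formula: V = pi * (DBH/200)^2 * H * ff
Radius = DBH/200 = 46.0/200 = 0.23 m
Radius^2 = 0.23^2 = 0.0529 m^2
V = pi * 0.0529 * 38.8 * 0.38
V = 2.45 m^3

2.45


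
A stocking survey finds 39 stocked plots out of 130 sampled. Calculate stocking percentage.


Formula: Stocking % = stocked plots / total plots * 100
Stocking = 39 / 130 * 100
Stocking = 0.3 * 100 = 30.0%

30.0


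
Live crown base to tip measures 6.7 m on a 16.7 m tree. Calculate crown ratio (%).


Formula: Crown Ratio = (Crown Length / Total Height) * 100
CR = (6.7 m / 16.7 m) * 100
CR = 0.4012 * 100 = 40.1%

40.1


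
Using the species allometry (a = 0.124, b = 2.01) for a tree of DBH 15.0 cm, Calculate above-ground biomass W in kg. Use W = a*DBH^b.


Formula: W = a * DBH^b  (allometric power law)
DBH^b = 15.0^2.01 = 231.1764
W = 0.124 * 231.1764 = 28.7 kg

28.7


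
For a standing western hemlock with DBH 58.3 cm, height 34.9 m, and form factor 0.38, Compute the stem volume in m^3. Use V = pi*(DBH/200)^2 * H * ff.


Formula: V = pi * (DBH/200)^2 * H * ff
Radius = DBH/200 = 58.3/200 = 0.2915 m
Radius^2 = 0.2915^2 = 0.08497225 m^2
V = pi * 0.08497225 * 34.9 * 0.38
V = 3.54 m^3

3.54


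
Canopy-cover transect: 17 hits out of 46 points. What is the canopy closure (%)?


Formula: Canopy closure = covered points / total points * 100
Closure = 17 / 46 * 100
Closure = 0.3696 * 100 = 37.0%

37.0


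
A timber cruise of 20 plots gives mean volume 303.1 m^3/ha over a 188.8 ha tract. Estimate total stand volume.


Formula: Total Volume = Mean Volume per ha * Total Area
Total Volume = 303.1 m^3/ha * 188.8 ha
Total Volume = 57225 m^3

57225


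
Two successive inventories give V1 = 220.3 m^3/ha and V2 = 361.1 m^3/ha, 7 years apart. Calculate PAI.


Formula: PAI = (V_T2 - V_T1) / (T2 - T1)
Volume increment = 361.1 - 220.3 = 140.8 m^3/ha
PAI = 140.8 / 7 = 20.11 m^3/ha/year

20.11


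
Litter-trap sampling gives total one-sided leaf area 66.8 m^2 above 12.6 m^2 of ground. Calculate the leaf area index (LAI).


Formula: LAI = total leaf area / ground area  (dimensionless)
LAI = 66.8 m^2 / 12.6 m^2
LAI = 5.3

5.3


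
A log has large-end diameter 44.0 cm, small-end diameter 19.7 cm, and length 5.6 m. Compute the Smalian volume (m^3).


Smalian: V = (A1 + A2)/2 * L,  A = pi*(D/200)^2
A1 = pi*(44.0/200)^2 = 0.152053 m^2
A2 = pi*(19.7/200)^2 = 0.030481 m^2
V = (0.152053+0.030481)/2*5.6 = 0.5111 m^3

0.5111


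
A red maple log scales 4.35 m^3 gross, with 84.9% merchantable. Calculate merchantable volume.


Formula: MV = V_total * (merchantable_pct / 100)
Merchantable fraction = 84.9% / 100 = 0.849
MV = 4.35 m^3 * 0.849 = 3.693 m^3

3.693


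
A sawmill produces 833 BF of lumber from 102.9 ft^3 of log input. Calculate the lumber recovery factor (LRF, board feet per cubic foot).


Formula: LRF = Lumber Output (BF) / Log Input (ft^3)
LRF = 833 BF / 102.9 ft^3
LRF = 8.1 BF/ft^3

8.1


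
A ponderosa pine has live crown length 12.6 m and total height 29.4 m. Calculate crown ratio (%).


Formula: Crown Ratio = (Crown Length / Total Height) * 100
CR = (12.6 m / 29.4 m) * 100
CR = 0.4286 * 100 = 42.9%

42.9


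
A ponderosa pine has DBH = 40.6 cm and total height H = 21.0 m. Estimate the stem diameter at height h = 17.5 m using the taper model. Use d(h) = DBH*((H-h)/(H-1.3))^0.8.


Taper: d(h) = DBH * ((H - h) / (H - 1.3))^0.8
Numerator = H - h = 21.0 - 17.5 = 3.5 m
Denominator = H - 1.3 = 21.0 - 1.3 = 19.7 m
Ratio = 3.5 / 19.7 = 0.17766
d = 40.6 * 0.17766^0.8 = 10.2 cm

10.2


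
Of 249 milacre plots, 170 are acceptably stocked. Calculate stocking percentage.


Formula: Stocking % = stocked plots / total plots * 100
Stocking = 170 / 249 * 100
Stocking = 0.6827 * 100 = 68.3%

68.3


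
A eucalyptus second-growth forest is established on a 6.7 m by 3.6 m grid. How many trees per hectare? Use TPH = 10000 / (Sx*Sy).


Formula: TPH = 10000 m^2/ha / (spacing_x * spacing_y)
Area per tree = 6.7 m * 3.6 m = 24.12 m^2
TPH = 10000 / 24.12 = 415 trees/ha

415


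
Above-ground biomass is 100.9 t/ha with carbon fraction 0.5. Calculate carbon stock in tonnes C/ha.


Formula: Carbon Stock = Biomass * Carbon Fraction
C = 100.9 t/ha * 0.5
C = 50.5 t C/ha

50.5


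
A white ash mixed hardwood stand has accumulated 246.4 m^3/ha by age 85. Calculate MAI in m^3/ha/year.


Formula: MAI = Total Volume / Stand Age
MAI = 246.4 m^3/ha / 85 years
MAI = 2.9 m^3/ha/year

2.9


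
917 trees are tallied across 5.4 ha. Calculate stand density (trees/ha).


Formula: Stand Density = N_trees / Area_ha
Density = 917 trees / 5.4 ha
Density = 170 trees/ha

170


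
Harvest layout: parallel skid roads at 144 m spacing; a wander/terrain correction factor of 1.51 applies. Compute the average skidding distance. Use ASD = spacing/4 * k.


Formula: ASD = (spacing / 4) * correction
Uncorrected distance = spacing / 4 = 144 / 4 = 36 m
ASD = 36 * 1.51 = 54 m

54


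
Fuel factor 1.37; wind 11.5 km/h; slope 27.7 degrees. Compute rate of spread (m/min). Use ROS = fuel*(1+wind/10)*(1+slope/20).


Formula: ROS = fuel * (1 + wind/10) * (1 + slope/20)
Wind factor = 1 + 11.5/10 = 2.15
Slope factor = 1 + 27.7/20 = 2.385
ROS = 1.37 * 2.15 * 2.385 = 7.03 m/min

7.03


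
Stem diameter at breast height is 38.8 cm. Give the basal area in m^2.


Formula: BA = pi * (DBH/2)^2 / 10000  (cm^2 to m^2)
Radius = DBH/2 = 38.8/2 = 19.4 cm
BA = pi * 19.4^2 / 10000
   = 1182.3698 cm^2 / 10000
   = 0.1182 m^2

0.1182


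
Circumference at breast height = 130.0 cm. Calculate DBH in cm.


Formula: DBH = C / pi
DBH = 130.0 / pi
pi = 3.14159...
DBH = 41.4 cm

41.4


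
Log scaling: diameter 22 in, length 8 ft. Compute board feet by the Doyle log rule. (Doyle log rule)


Doyle: BF = (D - 4)^2 * L / 16
Adjusted diameter = 22 - 4 = 18 in
(D-4)^2 = 18^2 = 324
BF = 324 * 8 / 16 = 162 BF

162


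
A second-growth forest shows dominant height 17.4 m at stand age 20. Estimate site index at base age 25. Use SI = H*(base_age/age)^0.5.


Formula: SI = H_dom * (base_age / age)^0.5
Age ratio = 25 / 20 = 1.25
sqrt(age_ratio) = 1.11803
SI = 17.4 * 1.11803 = 19.5 m

19.5


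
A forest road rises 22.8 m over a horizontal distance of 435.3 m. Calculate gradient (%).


Formula: Gradient = rise / run * 100
Gradient = 22.8 / 435.3 * 100 = 5.2%

5.2


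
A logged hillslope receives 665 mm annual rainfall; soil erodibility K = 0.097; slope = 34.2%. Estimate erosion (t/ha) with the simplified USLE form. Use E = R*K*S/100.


Formula: E = R * K * S / 100  (simplified USLE)
R * K = 665 * 0.097 = 64.505
E = 64.505 * 34.2 / 100 = 22.06 t/ha

22.06


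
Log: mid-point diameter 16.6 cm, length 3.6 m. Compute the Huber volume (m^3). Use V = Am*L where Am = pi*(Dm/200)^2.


Huber: V = Am * L,  Am = pi*(Dm/200)^2
Am = pi*(16.6/200)^2 = 0.021642 m^2
V = 0.021642*3.6 = 0.0779 m^3

0.0779


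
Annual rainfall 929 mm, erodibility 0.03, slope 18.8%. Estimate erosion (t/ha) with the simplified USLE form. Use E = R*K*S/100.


Formula: E = R * K * S / 100  (simplified USLE)
R * K = 929 * 0.03 = 27.87
E = 27.87 * 18.8 / 100 = 5.24 t/ha

5.24


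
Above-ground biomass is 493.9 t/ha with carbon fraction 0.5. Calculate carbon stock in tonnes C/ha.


Formula: Carbon Stock = Biomass * Carbon Fraction
C = 493.9 t/ha * 0.5
C = 247.0 t C/ha

247.0


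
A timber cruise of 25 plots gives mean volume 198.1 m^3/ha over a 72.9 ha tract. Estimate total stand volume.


Formula: Total Volume = Mean Volume per ha * Total Area
Total Volume = 198.1 m^3/ha * 72.9 ha
Total Volume = 14441 m^3

14441


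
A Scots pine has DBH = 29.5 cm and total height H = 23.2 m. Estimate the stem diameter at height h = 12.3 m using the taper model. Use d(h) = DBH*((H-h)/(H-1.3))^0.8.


Taper: d(h) = DBH * ((H - h) / (H - 1.3))^0.8
Numerator = H - h = 23.2 - 12.3 = 10.9 m
Denominator = H - 1.3 = 23.2 - 1.3 = 21.9 m
Ratio = 10.9 / 21.9 = 0.49772
d = 29.5 * 0.49772^0.8 = 16.9 cm

16.9


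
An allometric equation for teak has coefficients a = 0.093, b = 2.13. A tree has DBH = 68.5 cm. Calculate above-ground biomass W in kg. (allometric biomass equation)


Formula: W = a * DBH^b  (allometric power law)
DBH^b = 68.5^2.13 = 8128.6967
W = 0.093 * 8128.6967 = 756.0 kg

756.0


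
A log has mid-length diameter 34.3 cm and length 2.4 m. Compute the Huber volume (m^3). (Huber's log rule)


Huber: V = Am * L,  Am = pi*(Dm/200)^2
Am = pi*(34.3/200)^2 = 0.092401 m^2
V = 0.092401*2.4 = 0.2218 m^3

0.2218


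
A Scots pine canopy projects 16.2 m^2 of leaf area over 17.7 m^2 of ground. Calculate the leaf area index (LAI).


Formula: LAI = total leaf area / ground area  (dimensionless)
LAI = 16.2 m^2 / 17.7 m^2
LAI = 0.92

0.92


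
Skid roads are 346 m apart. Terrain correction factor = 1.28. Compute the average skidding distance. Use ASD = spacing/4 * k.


Formula: ASD = (spacing / 4) * correction
Uncorrected distance = spacing / 4 = 346 / 4 = 86.5 m
ASD = 86.5 * 1.28 = 111 m

111


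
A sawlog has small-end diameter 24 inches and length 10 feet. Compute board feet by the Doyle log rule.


Doyle: BF = (D - 4)^2 * L / 16
Adjusted diameter = 24 - 4 = 20 in
(D-4)^2 = 20^2 = 400
BF = 400 * 10 / 16 = 250 BF

250


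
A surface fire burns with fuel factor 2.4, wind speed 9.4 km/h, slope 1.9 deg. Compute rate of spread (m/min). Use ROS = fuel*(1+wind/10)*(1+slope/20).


Formula: ROS = fuel * (1 + wind/10) * (1 + slope/20)
Wind factor = 1 + 9.4/10 = 1.94
Slope factor = 1 + 1.9/20 = 1.095
ROS = 2.4 * 1.94 * 1.095 = 5.1 m/min

5.1


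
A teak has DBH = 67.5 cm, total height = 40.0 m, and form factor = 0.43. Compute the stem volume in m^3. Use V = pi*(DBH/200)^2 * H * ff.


Formula: V = pi * (DBH/200)^2 * H * ff
Radius = DBH/200 = 67.5/200 = 0.3375 m
Radius^2 = 0.3375^2 = 0.11390625 m^2
V = pi * 0.11390625 * 40.0 * 0.43
V = 6.155 m^3

6.155


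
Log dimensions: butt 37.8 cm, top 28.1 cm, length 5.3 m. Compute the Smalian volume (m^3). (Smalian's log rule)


Smalian: V = (A1 + A2)/2 * L,  A = pi*(D/200)^2
A1 = pi*(37.8/200)^2 = 0.112221 m^2
A2 = pi*(28.1/200)^2 = 0.062016 m^2
V = (0.112221+0.062016)/2*5.3 = 0.4617 m^3

0.4617


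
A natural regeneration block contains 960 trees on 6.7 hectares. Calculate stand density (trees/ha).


Formula: Stand Density = N_trees / Area_ha
Density = 960 trees / 6.7 ha
Density = 143 trees/ha

143


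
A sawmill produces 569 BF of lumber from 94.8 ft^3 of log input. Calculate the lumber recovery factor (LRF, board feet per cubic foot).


Formula: LRF = Lumber Output (BF) / Log Input (ft^3)
LRF = 569 BF / 94.8 ft^3
LRF = 6.0 BF/ft^3

6.0


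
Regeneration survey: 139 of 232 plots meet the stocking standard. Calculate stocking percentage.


Formula: Stocking % = stocked plots / total plots * 100
Stocking = 139 / 232 * 100
Stocking = 0.5991 * 100 = 59.9%

59.9


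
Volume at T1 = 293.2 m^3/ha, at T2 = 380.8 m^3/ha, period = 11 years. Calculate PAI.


Formula: PAI = (V_T2 - V_T1) / (T2 - T1)
Volume increment = 380.8 - 293.2 = 87.6 m^3/ha
PAI = 87.6 / 11 = 7.96 m^3/ha/year

7.96


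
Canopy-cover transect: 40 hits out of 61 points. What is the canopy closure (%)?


Formula: Canopy closure = covered points / total points * 100
Closure = 40 / 61 * 100
Closure = 0.6557 * 100 = 65.6%

65.6


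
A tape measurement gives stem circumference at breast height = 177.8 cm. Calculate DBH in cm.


Formula: DBH = C / pi
DBH = 177.8 / pi
pi = 3.14159...
DBH = 56.6 cm

56.6


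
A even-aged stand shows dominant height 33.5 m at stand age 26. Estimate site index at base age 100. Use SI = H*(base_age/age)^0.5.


Formula: SI = H_dom * (base_age / age)^0.5
Age ratio = 100 / 26 = 3.84615
sqrt(age_ratio) = 1.96116
SI = 33.5 * 1.96116 = 65.7 m

65.7


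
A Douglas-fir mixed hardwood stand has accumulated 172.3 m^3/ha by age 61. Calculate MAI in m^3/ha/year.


Formula: MAI = Total Volume / Stand Age
MAI = 172.3 m^3/ha / 61 years
MAI = 2.82 m^3/ha/year

2.82


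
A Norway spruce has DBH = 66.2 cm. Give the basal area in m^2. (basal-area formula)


Formula: BA = pi * (DBH/2)^2 / 10000  (cm^2 to m^2)
Radius = DBH/2 = 66.2/2 = 33.1 cm
BA = pi * 33.1^2 / 10000
   = 3441.9603 cm^2 / 10000
   = 0.3442 m^2

0.3442


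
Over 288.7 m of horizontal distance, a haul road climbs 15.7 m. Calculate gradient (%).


Formula: Gradient = rise / run * 100
Gradient = 15.7 / 288.7 * 100 = 5.4%

5.4


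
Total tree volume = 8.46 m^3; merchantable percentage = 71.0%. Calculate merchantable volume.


Formula: MV = V_total * (merchantable_pct / 100)
Merchantable fraction = 71.0% / 100 = 0.71
MV = 8.46 m^3 * 0.71 = 6.007 m^3

6.007


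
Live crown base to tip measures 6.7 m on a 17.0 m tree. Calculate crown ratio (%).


Formula: Crown Ratio = (Crown Length / Total Height) * 100
CR = (6.7 m / 17.0 m) * 100
CR = 0.3941 * 100 = 39.4%

39.4


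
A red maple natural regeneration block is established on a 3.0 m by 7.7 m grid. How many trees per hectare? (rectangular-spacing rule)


Formula: TPH = 10000 m^2/ha / (spacing_x * spacing_y)
Area per tree = 3.0 m * 7.7 m = 23.1 m^2
TPH = 10000 / 23.1 = 433 trees/ha

433


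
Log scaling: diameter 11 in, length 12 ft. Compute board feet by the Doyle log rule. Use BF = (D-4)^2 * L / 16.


Doyle: BF = (D - 4)^2 * L / 16
Adjusted diameter = 11 - 4 = 7 in
(D-4)^2 = 7^2 = 49
BF = 49 * 12 / 16 = 37 BF

37


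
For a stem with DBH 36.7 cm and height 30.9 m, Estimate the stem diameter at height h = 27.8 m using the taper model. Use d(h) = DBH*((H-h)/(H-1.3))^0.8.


Taper: d(h) = DBH * ((H - h) / (H - 1.3))^0.8
Numerator = H - h = 30.9 - 27.8 = 3.1 m
Denominator = H - 1.3 = 30.9 - 1.3 = 29.6 m
Ratio = 3.1 / 29.6 = 0.10473
d = 36.7 * 0.10473^0.8 = 6.0 cm

6.0


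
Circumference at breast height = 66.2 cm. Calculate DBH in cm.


Formula: DBH = C / pi
DBH = 66.2 / pi
pi = 3.14159...
DBH = 21.1 cm

21.1


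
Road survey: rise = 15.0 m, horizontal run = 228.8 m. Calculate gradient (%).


Formula: Gradient = rise / run * 100
Gradient = 15.0 / 228.8 * 100 = 6.6%

6.6


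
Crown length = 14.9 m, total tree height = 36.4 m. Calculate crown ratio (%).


Formula: Crown Ratio = (Crown Length / Total Height) * 100
CR = (14.9 m / 36.4 m) * 100
CR = 0.4093 * 100 = 40.9%

40.9


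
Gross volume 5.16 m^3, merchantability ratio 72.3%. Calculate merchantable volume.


Formula: MV = V_total * (merchantable_pct / 100)
Merchantable fraction = 72.3% / 100 = 0.723
MV = 5.16 m^3 * 0.723 = 3.731 m^3

3.731


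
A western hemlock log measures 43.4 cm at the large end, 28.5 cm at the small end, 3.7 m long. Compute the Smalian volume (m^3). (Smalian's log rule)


Smalian: V = (A1 + A2)/2 * L,  A = pi*(D/200)^2
A1 = pi*(43.4/200)^2 = 0.147934 m^2
A2 = pi*(28.5/200)^2 = 0.063794 m^2
V = (0.147934+0.063794)/2*3.7 = 0.3917 m^3

0.3917


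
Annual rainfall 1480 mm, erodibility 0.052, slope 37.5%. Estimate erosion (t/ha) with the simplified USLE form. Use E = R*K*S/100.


Formula: E = R * K * S / 100  (simplified USLE)
R * K = 1480 * 0.052 = 76.96
E = 76.96 * 37.5 / 100 = 28.86 t/ha

28.86


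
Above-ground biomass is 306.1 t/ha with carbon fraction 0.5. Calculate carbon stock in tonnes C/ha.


Formula: Carbon Stock = Biomass * Carbon Fraction
C = 306.1 t/ha * 0.5
C = 153.1 t C/ha

153.1


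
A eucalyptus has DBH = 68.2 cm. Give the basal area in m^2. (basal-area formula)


Formula: BA = pi * (DBH/2)^2 / 10000  (cm^2 to m^2)
Radius = DBH/2 = 68.2/2 = 34.1 cm
BA = pi * 34.1^2 / 10000
   = 3653.0754 cm^2 / 10000
   = 0.3653 m^2

0.3653


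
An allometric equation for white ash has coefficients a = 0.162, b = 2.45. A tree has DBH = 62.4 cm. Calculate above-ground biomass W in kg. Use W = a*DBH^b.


Formula: W = a * DBH^b  (allometric power law)
DBH^b = 62.4^2.45 = 25015.1001
W = 0.162 * 25015.1001 = 4052.4 kg

4052.4


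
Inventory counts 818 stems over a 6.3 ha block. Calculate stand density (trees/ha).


Formula: Stand Density = N_trees / Area_ha
Density = 818 trees / 6.3 ha
Density = 130 trees/ha

130


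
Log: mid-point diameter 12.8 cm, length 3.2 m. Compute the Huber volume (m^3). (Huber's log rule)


Huber: V = Am * L,  Am = pi*(Dm/200)^2
Am = pi*(12.8/200)^2 = 0.012868 m^2
V = 0.012868*3.2 = 0.0412 m^3

0.0412


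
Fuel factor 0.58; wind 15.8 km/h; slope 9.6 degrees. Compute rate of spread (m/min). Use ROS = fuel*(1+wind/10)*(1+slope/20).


Formula: ROS = fuel * (1 + wind/10) * (1 + slope/20)
Wind factor = 1 + 15.8/10 = 2.58
Slope factor = 1 + 9.6/20 = 1.48
ROS = 0.58 * 2.58 * 1.48 = 2.21 m/min

2.21


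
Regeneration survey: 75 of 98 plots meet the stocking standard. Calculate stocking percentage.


Formula: Stocking % = stocked plots / total plots * 100
Stocking = 75 / 98 * 100
Stocking = 0.7653 * 100 = 76.5%

76.5


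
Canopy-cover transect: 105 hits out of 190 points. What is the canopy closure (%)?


Formula: Canopy closure = covered points / total points * 100
Closure = 105 / 190 * 100
Closure = 0.5526 * 100 = 55.3%

55.3


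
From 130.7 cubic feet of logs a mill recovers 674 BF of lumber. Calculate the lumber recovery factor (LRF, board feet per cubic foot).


Formula: LRF = Lumber Output (BF) / Log Input (ft^3)
LRF = 674 BF / 130.7 ft^3
LRF = 5.16 BF/ft^3

5.16


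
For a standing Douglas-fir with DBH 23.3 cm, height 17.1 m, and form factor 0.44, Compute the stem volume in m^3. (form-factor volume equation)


Formula: V = pi * (DBH/200)^2 * H * ff
Radius = DBH/200 = 23.3/200 = 0.1165 m
Radius^2 = 0.1165^2 = 0.01357225 m^2
V = pi * 0.01357225 * 17.1 * 0.44
V = 0.321 m^3

0.321


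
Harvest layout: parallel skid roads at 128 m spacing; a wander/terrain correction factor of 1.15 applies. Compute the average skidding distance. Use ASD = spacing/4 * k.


Formula: ASD = (spacing / 4) * correction
Uncorrected distance = spacing / 4 = 128 / 4 = 32 m
ASD = 32 * 1.15 = 37 m

37


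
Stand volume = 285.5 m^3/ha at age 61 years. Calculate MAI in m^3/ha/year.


Formula: MAI = Total Volume / Stand Age
MAI = 285.5 m^3/ha / 61 years
MAI = 4.68 m^3/ha/year

4.68


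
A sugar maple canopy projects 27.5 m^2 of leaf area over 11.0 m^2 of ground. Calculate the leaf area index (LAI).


Formula: LAI = total leaf area / ground area  (dimensionless)
LAI = 27.5 m^2 / 11.0 m^2
LAI = 2.5

2.5


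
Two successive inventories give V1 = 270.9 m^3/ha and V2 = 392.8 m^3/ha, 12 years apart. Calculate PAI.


Formula: PAI = (V_T2 - V_T1) / (T2 - T1)
Volume increment = 392.8 - 270.9 = 121.9 m^3/ha
PAI = 121.9 / 12 = 10.16 m^3/ha/year

10.16


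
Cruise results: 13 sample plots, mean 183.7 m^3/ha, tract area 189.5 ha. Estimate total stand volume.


Formula: Total Volume = Mean Volume per ha * Total Area
Total Volume = 183.7 m^3/ha * 189.5 ha
Total Volume = 34811 m^3

34811


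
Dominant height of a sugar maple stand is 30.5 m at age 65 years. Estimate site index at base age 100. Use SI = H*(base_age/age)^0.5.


Formula: SI = H_dom * (base_age / age)^0.5
Age ratio = 100 / 65 = 1.53846
sqrt(age_ratio) = 1.24035
SI = 30.5 * 1.24035 = 37.8 m

37.8


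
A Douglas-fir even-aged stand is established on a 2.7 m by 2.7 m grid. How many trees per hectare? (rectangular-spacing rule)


Formula: TPH = 10000 m^2/ha / (spacing_x * spacing_y)
Area per tree = 2.7 m * 2.7 m = 7.29 m^2
TPH = 10000 / 7.29 = 1372 trees/ha

1372


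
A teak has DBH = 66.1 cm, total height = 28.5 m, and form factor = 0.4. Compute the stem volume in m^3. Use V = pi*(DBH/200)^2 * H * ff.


Formula: V = pi * (DBH/200)^2 * H * ff
Radius = DBH/200 = 66.1/200 = 0.3305 m
Radius^2 = 0.3305^2 = 0.10923025 m^2
V = pi * 0.10923025 * 28.5 * 0.4
V = 3.912 m^3

3.912


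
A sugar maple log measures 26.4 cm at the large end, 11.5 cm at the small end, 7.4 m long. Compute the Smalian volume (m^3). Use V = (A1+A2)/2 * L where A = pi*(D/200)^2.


Smalian: V = (A1 + A2)/2 * L,  A = pi*(D/200)^2
A1 = pi*(26.4/200)^2 = 0.054739 m^2
A2 = pi*(11.5/200)^2 = 0.010387 m^2
V = (0.054739+0.010387)/2*7.4 = 0.241 m^3

0.241


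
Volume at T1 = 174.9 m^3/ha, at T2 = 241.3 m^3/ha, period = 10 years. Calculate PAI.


Formula: PAI = (V_T2 - V_T1) / (T2 - T1)
Volume increment = 241.3 - 174.9 = 66.4 m^3/ha
PAI = 66.4 / 10 = 6.64 m^3/ha/year

6.64


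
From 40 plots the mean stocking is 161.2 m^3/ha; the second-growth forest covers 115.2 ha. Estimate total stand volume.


Formula: Total Volume = Mean Volume per ha * Total Area
Total Volume = 161.2 m^3/ha * 115.2 ha
Total Volume = 18570 m^3

18570


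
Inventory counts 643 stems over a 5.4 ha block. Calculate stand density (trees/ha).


Formula: Stand Density = N_trees / Area_ha
Density = 643 trees / 5.4 ha
Density = 119 trees/ha

119


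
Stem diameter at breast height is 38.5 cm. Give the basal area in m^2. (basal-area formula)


Formula: BA = pi * (DBH/2)^2 / 10000  (cm^2 to m^2)
Radius = DBH/2 = 38.5/2 = 19.25 cm
BA = pi * 19.25^2 / 10000
   = 1164.1564 cm^2 / 10000
   = 0.1164 m^2

0.1164


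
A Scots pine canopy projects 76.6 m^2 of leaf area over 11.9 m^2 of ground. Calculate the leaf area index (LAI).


Formula: LAI = total leaf area / ground area  (dimensionless)
LAI = 76.6 m^2 / 11.9 m^2
LAI = 6.44

6.44


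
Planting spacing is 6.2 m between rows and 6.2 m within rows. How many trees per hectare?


Formula: TPH = 10000 m^2/ha / (spacing_x * spacing_y)
Area per tree = 6.2 m * 6.2 m = 38.44 m^2
TPH = 10000 / 38.44 = 260 trees/ha

260


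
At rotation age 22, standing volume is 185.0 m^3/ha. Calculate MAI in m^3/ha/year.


Formula: MAI = Total Volume / Stand Age
MAI = 185.0 m^3/ha / 22 years
MAI = 8.41 m^3/ha/year

8.41


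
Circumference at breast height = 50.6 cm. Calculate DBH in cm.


Formula: DBH = C / pi
DBH = 50.6 / pi
pi = 3.14159...
DBH = 16.1 cm

16.1


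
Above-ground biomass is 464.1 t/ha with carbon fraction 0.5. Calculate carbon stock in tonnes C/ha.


Formula: Carbon Stock = Biomass * Carbon Fraction
C = 464.1 t/ha * 0.5
C = 232.1 t C/ha

232.1


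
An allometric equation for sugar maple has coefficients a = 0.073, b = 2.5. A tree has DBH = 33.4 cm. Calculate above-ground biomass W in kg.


Formula: W = a * DBH^b  (allometric power law)
DBH^b = 33.4^2.5 = 6447.1261
W = 0.073 * 6447.1261 = 470.6 kg

470.6


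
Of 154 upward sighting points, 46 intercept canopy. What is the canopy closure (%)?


Formula: Canopy closure = covered points / total points * 100
Closure = 46 / 154 * 100
Closure = 0.2987 * 100 = 29.9%

29.9


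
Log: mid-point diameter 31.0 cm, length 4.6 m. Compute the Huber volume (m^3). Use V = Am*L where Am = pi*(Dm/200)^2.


Huber: V = Am * L,  Am = pi*(Dm/200)^2
Am = pi*(31.0/200)^2 = 0.075477 m^2
V = 0.075477*4.6 = 0.3472 m^3

0.3472


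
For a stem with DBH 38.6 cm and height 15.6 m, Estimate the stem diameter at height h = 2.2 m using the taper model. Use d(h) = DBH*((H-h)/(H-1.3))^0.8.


Taper: d(h) = DBH * ((H - h) / (H - 1.3))^0.8
Numerator = H - h = 15.6 - 2.2 = 13.4 m
Denominator = H - 1.3 = 15.6 - 1.3 = 14.3 m
Ratio = 13.4 / 14.3 = 0.93706
d = 38.6 * 0.93706^0.8 = 36.6 cm

36.6


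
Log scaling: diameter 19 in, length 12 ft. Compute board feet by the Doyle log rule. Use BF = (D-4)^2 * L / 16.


Doyle: BF = (D - 4)^2 * L / 16
Adjusted diameter = 19 - 4 = 15 in
(D-4)^2 = 15^2 = 225
BF = 225 * 12 / 16 = 169 BF

169


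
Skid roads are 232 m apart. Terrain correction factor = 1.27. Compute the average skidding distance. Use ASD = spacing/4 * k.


Formula: ASD = (spacing / 4) * correction
Uncorrected distance = spacing / 4 = 232 / 4 = 58 m
ASD = 58 * 1.27 = 74 m

74


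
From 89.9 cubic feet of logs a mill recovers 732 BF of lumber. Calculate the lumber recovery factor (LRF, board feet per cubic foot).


Formula: LRF = Lumber Output (BF) / Log Input (ft^3)
LRF = 732 BF / 89.9 ft^3
LRF = 8.14 BF/ft^3

8.14


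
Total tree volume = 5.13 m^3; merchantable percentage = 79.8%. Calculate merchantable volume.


Formula: MV = V_total * (merchantable_pct / 100)
Merchantable fraction = 79.8% / 100 = 0.798
MV = 5.13 m^3 * 0.798 = 4.094 m^3

4.094


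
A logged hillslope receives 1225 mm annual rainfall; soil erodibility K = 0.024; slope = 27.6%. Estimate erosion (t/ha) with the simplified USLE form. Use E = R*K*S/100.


Formula: E = R * K * S / 100  (simplified USLE)
R * K = 1225 * 0.024 = 29.4
E = 29.4 * 27.6 / 100 = 8.11 t/ha

8.11


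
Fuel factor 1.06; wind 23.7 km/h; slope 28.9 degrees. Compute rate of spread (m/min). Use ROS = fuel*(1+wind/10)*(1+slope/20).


Formula: ROS = fuel * (1 + wind/10) * (1 + slope/20)
Wind factor = 1 + 23.7/10 = 3.37
Slope factor = 1 + 28.9/20 = 2.445
ROS = 1.06 * 3.37 * 2.445 = 8.73 m/min

8.73
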